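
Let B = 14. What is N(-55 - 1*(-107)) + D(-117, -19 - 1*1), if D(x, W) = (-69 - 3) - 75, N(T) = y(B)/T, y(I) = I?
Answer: -3815/26 ≈ -146.73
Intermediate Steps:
N(T) = 14/T
D(x, W) = -147 (D(x, W) = -72 - 75 = -147)
N(-55 - 1*(-107)) + D(-117, -19 - 1*1) = 14/(-55 - 1*(-107)) - 147 = 14/(-55 + 107) - 147 = 14/52 - 147 = 14*(1/52) - 147 = 7/26 - 147 = -3815/26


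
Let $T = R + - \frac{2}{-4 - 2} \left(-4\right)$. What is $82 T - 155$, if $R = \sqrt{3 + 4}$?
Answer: $- \frac{793}{3} + 82 \sqrt{7} \approx -47.382$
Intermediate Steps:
$R = \sqrt{7} \approx 2.6458$
$T = - \frac{4}{3} + \sqrt{7}$ ($T = \sqrt{7} + - \frac{2}{-4 - 2} \left(-4\right) = \sqrt{7} + - \frac{2}{-6} \left(-4\right) = \sqrt{7} + \left(-2\right) \left(- \frac{1}{6}\right) \left(-4\right) = \sqrt{7} + \frac{1}{3} \left(-4\right) = \sqrt{7} - \frac{4}{3} = - \frac{4}{3} + \sqrt{7} \approx 1.3124$)
$82 T - 155 = 82 \left(- \frac{4}{3} + \sqrt{7}\right) - 155 = \left(- \frac{328}{3} + 82 \sqrt{7}\right) - 155 = - \frac{793}{3} + 82 \sqrt{7}$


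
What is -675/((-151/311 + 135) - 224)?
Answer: 41985/5566 ≈ 7.5431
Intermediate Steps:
-675/((-151/311 + 135) - 224) = -675/(41834/311 - 224) = -675/(-27830/311) = -675*(-311/27830) = 41985/5566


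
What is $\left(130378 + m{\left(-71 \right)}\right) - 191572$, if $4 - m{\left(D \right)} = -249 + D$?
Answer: $-60870$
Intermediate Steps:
$m{\left(D \right)} = 253 - D$ ($m{\left(D \right)} = 4 - \left(-249 + D\right) = 253 - D$)
$\left(130378 + m{\left(-71 \right)}\right) - 191572 = \left(130378 + \left(253 - -71\right)\right) - 191572 = \left(130378 + \left(253 + 71\right)\right) - 191572 = \left(130378 + 324\right) - 191572 = 130702 - 191572 = -60870$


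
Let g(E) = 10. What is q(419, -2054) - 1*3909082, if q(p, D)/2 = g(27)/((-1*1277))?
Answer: -4991897734/1277 ≈ -3.9091e+6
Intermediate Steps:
q(p, D) = -20/1277 (q(p, D) = 2*(10/((-1*1277))) = 2*(10/(-1277)) = 2*(10*(-1/1277)) = 2*(-10/1277) = -20/1277)
q(419, -2054) - 1*3909082 = -20/1277 - 1*3909082 = -20/1277 - 3909082 = -4991897734/1277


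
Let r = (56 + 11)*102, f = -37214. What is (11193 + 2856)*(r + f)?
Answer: -426808620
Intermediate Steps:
r = 6834 (r = 67*102 = 6834)
(11193 + 2856)*(r + f) = (11193 + 2856)*(6834 - 37214) = 14049*(-30380) = -426808620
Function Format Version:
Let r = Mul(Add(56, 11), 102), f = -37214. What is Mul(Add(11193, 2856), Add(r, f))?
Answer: -426808620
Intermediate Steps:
r = 6834 (r = Mul(67, 102) = 6834)
Mul(Add(11193, 2856), Add(r, f)) = Mul(Add(11193, 2856), Add(6834, -37214)) = Mul(14049, -30380) = -426808620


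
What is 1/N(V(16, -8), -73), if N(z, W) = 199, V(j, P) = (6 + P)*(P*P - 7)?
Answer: 1/199 ≈ 0.0050251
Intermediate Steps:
V(j, P) = (-7 + P²)*(6 + P) (V(j, P) = (6 + P)*(P² - 7) = (6 + P)*(-7 + P²) = (-7 + P²)*(6 + P))
1/N(V(16, -8), -73) = 1/199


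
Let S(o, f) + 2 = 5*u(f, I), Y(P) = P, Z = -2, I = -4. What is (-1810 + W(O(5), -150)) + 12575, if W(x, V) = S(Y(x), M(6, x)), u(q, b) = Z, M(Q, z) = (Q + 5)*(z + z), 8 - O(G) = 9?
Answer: 10753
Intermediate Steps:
O(G) = -1 (O(G) = 8 - 1*9 = 8 - 9 = -1)
M(Q, z) = 2*z*(5 + Q) (M(Q, z) = (5 + Q)*(2*z) = 2*z*(5 + Q))
u(q, b) = -2
S(o, f) = -12 (S(o, f) = -2 + 5*(-2) = -2 - 10 = -12)
W(x, V) = -12
(-1810 + W(O(5), -150)) + 12575 = (-1810 - 12) + 12575 = -1822 + 12575 = 10753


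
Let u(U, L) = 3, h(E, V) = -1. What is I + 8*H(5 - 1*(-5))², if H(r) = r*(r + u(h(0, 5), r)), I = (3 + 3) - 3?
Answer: 135203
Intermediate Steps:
I = 3 (I = 6 - 3 = 3)
H(r) = r*(3 + r) (H(r) = r*(r + 3) = r*(3 + r))
I + 8*H(5 - 1*(-5))² = 3 + 8*((5 - 1*(-5))*(3 + (5 - 1*(-5))))² = 3 + 8*((5 + 5)*(3 + (5 + 5)))² = 3 + 8*(10*(3 + 10))² = 3 + 8*(10*13)² = 3 + 8*130² = 3 + 8*16900 = 3 + 135200 = 135203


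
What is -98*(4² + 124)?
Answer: -13720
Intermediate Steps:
-98*(4² + 124) = -98*(16 + 124) = -98*140 = -13720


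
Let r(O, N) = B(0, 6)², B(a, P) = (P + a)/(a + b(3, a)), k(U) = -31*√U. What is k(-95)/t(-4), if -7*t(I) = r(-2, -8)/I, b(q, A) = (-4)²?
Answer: -55552*I*√95/9 ≈ -60162.0*I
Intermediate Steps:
b(q, A) = 16
B(a, P) = (P + a)/(16 + a) (B(a, P) = (P + a)/(a + 16) = (P + a)/(16 + a))
r(O, N) = 9/64 (r(O, N) = ((6 + 0)/(16 + 0))² = (6/16)² = ((1/16)*6)² = (3/8)² = 9/64)
t(I) = -9/(448*I)
k(-95)/t(-4) = (-31*I*√95)/((-9/448/(-4))) = (-31*I*√95)/((-9/448*(-¼))) = (-31*I*√95)/(9/1792) = -31*I*√95*(1792/9) = -55552*I*√95/9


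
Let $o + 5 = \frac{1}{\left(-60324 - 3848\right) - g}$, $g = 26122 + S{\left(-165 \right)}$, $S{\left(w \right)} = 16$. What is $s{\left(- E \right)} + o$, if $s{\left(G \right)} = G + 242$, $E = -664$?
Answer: $\frac{81369309}{90310} \approx 901.0$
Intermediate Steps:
$s{\left(G \right)} = 242 + G$
$g = 26138$ ($g = 26122 + 16 = 26138$)
$o = - \frac{451551}{90310}$ ($o = -5 + \frac{1}{\left(-60324 - 3848\right) - 26138} = -5 + \frac{1}{-64172 - 26138} = -5 + \frac{1}{-90310} = -5 - \frac{1}{90310} = - \frac{451551}{90310} \approx -5.0$)
$s{\left(- E \right)} + o = \left(242 - -664\right) - \frac{451551}{90310} = \left(242 + 664\right) - \frac{451551}{90310} = 906 - \frac{451551}{90310} = \frac{81369309}{90310}$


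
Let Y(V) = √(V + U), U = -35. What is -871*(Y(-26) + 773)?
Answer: -673283 - 871*I*√61 ≈ -6.7328e+5 - 6802.7*I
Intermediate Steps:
Y(V) = √(-35 + V) (Y(V) = √(V - 35) = √(-35 + V))
-871*(Y(-26) + 773) = -871*(√(-35 - 26) + 773) = -871*(√(-61) + 773) = -871*(I*√61 + 773) = -871*(773 + I*√61) = -673283 - 871*I*√61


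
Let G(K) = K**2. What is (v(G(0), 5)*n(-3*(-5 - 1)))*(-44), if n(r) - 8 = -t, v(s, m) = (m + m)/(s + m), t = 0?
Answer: -704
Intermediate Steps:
v(s, m) = 2*m/(m + s) (v(s, m) = (2*m)/(m + s) = 2*m/(m + s))
n(r) = 8 (n(r) = 8 - 1*0 = 8 + 0 = 8)
(v(G(0), 5)*n(-3*(-5 - 1)))*(-44) = ((2*5/(5 + 0**2))*8)*(-44) = ((2*5/(5 + 0))*8)*(-44) = ((2*5/5)*8)*(-44) = ((2*5*(1/5))*8)*(-44) = (2*8)*(-44) = 16*(-44) = -704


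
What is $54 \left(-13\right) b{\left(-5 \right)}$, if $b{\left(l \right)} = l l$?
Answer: $-17550$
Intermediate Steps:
$b{\left(l \right)} = l^{2}$
$54 \left(-13\right) b{\left(-5 \right)} = 54 \left(-13\right) \left(-5\right)^{2} = \left(-702\right) 25 = -17550$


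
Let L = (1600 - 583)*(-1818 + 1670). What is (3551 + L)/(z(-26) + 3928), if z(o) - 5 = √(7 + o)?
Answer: -30421755/814132 + 7735*I*√19/814132 ≈ -37.367 + 0.041414*I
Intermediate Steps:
L = -150516 (L = 1017*(-148) = -150516)
z(o) = 5 + √(7 + o)
(3551 + L)/(z(-26) + 3928) = (3551 - 150516)/((5 + √(7 - 26)) + 3928) = -146965/((5 + √(-19)) + 3928) = -146965/((5 + I*√19) + 3928) = -146965/(3933 + I*√19)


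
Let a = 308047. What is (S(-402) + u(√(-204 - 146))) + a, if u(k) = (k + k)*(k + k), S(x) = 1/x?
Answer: 123272093/402 ≈ 3.0665e+5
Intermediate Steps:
u(k) = 4*k² (u(k) = (2*k)*(2*k) = 4*k²)
(S(-402) + u(√(-204 - 146))) + a = (1/(-402) + 4*(√(-204 - 146))²) + 308047 = (-1/402 + 4*(√(-350))²) + 308047 = (-1/402 + 4*(5*I*√14)²) + 308047 = (-1/402 + 4*(-350)) + 308047 = (-1/402 - 1400) + 308047 = -562801/402 + 308047 = 123272093/402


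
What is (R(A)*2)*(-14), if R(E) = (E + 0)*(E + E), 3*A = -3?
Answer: -56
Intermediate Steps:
A = -1 (A = (⅓)*(-3) = -1)
R(E) = 2*E² (R(E) = E*(2*E) = 2*E²)
(R(A)*2)*(-14) = ((2*(-1)²)*2)*(-14) = ((2*1)*2)*(-14) = (2*2)*(-14) = 4*(-14) = -56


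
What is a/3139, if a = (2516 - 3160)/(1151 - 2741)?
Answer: 322/2495505 ≈ 0.00012903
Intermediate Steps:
a = 322/795 (a = -644/(-1590) = -644*(-1/1590) = 322/795 ≈ 0.40503)
a/3139 = (322/795)/3139 = (322/795)*(1/3139) = 322/2495505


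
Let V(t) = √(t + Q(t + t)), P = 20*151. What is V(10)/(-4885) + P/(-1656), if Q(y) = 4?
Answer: -755/414 - √14/4885 ≈ -1.8244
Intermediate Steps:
P = 3020
V(t) = √(4 + t) (V(t) = √(t + 4) = √(4 + t))
V(10)/(-4885) + P/(-1656) = √(4 + 10)/(-4885) + 3020/(-1656) = √14*(-1/4885) + 3020*(-1/1656) = -√14/4885 - 755/414 = -755/414 - √14/4885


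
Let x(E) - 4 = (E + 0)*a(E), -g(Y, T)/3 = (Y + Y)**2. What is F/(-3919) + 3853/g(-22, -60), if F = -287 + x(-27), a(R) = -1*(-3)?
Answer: -12985795/22761552 ≈ -0.57051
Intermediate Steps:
g(Y, T) = -12*Y**2 (g(Y, T) = -3*(Y + Y)**2 = -3*4*Y**2 = -12*Y**2)
a(R) = 3
x(E) = 4 + 3*E (x(E) = 4 + (E + 0)*3 = 4 + E*3 = 4 + 3*E)
F = -364 (F = -287 + (4 + 3*(-27)) = -287 + (4 - 81) = -287 - 77 = -364)
F/(-3919) + 3853/g(-22, -60) = -364/(-3919) + 3853/((-12*(-22)**2)) = -364*(-1/3919) + 3853/((-12*484)) = 364/3919 + 3853/(-5808) = 364/3919 + 3853*(-1/5808) = 364/3919 - 3853/5808 = -12985795/22761552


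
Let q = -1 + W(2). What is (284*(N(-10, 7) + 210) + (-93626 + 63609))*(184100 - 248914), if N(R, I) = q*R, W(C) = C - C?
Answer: -2104056882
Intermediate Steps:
W(C) = 0
q = -1 (q = -1 + 0 = -1)
N(R, I) = -R
(284*(N(-10, 7) + 210) + (-93626 + 63609))*(184100 - 248914) = (284*(-1*(-10) + 210) + (-93626 + 63609))*(184100 - 248914) = (284*(10 + 210) - 30017)*(-64814) = (284*220 - 30017)*(-64814) = (62480 - 30017)*(-64814) = 32463*(-64814) = -2104056882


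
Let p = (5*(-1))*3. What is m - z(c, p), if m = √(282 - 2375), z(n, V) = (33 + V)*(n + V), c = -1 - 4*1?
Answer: 360 + I*√2093 ≈ 360.0 + 45.749*I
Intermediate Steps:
c = -5 (c = -1 - 4 = -5)
p = -15 (p = -5*3 = -15)
z(n, V) = (33 + V)*(V + n)
m = I*√2093 (m = √(-2093) = I*√2093 ≈ 45.749*I)
m - z(c, p) = I*√2093 - ((-15)² + 33*(-15) + 33*(-5) - 15*(-5)) = I*√2093 - (225 - 495 - 165 + 75) = I*√2093 - 1*(-360) = I*√2093 + 360 = 360 + I*√2093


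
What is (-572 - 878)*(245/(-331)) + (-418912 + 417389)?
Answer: -148863/331 ≈ -449.74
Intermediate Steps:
(-572 - 878)*(245/(-331)) + (-418912 + 417389) = -355250*(-1)/331 - 1523 = -1450*(-245/331) - 1523 = 355250/331 - 1523 = -148863/331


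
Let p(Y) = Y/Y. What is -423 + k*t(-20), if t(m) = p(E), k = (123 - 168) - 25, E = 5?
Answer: -493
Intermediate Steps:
k = -70 (k = -45 - 25 = -70)
p(Y) = 1
t(m) = 1
-423 + k*t(-20) = -423 - 70*1 = -423 - 70 = -493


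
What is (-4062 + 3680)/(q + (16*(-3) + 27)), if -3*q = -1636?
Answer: -1146/1573 ≈ -0.72854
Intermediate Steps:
q = 1636/3 (q = -⅓*(-1636) = 1636/3 ≈ 545.33)
(-4062 + 3680)/(q + (16*(-3) + 27)) = (-4062 + 3680)/(1636/3 + (16*(-3) + 27)) = -382/(1636/3 + (-48 + 27)) = -382/(1636/3 - 21) = -382/1573/3 = -382*3/1573 = -1146/1573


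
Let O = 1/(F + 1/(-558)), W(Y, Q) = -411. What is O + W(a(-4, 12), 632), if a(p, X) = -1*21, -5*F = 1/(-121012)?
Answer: -293036901/302251 ≈ -969.51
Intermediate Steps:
F = 1/605060 (F = -⅕/(-121012) = -⅕*(-1/121012) = 1/605060 ≈ 1.6527e-6)
a(p, X) = -21
O = -168811740/302251 (O = 1/(1/605060 + 1/(-558)) = 1/(1/605060 - 1/558) = 1/(-302251/168811740) = -168811740/302251 ≈ -558.51)
O + W(a(-4, 12), 632) = -168811740/302251 - 411 = -293036901/302251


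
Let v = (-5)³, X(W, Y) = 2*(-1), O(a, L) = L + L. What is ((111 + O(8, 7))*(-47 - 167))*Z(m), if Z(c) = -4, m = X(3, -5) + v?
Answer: 107000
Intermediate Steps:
O(a, L) = 2*L
X(W, Y) = -2
v = -125
m = -127 (m = -2 - 125 = -127)
((111 + O(8, 7))*(-47 - 167))*Z(m) = ((111 + 2*7)*(-47 - 167))*(-4) = ((111 + 14)*(-214))*(-4) = (125*(-214))*(-4) = -26750*(-4) = 107000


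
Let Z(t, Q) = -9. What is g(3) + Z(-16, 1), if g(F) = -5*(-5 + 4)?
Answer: -4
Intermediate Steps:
g(F) = 5 (g(F) = -5*(-1) = 5)
g(3) + Z(-16, 1) = 5 - 9 = -4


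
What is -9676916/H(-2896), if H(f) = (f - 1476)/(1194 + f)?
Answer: -4117527758/1093 ≈ -3.7672e+6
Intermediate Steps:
H(f) = (-1476 + f)/(1194 + f)
-9676916/H(-2896) = -9676916*(1194 - 2896)/(-1476 - 2896) = -9676916/(-4372/(-1702)) = -9676916/((-1/1702*(-4372))) = -9676916/2186/851 = -9676916*851/2186 = -4117527758/1093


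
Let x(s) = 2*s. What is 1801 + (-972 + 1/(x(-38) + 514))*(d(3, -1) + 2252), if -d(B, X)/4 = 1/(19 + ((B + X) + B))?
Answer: -5747372557/2628 ≈ -2.1870e+6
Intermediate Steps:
d(B, X) = -4/(19 + X + 2*B) (d(B, X) = -4/(19 + ((B + X) + B)) = -4/(19 + (X + 2*B)) = -4/(19 + X + 2*B))
1801 + (-972 + 1/(x(-38) + 514))*(d(3, -1) + 2252) = 1801 + (-972 + 1/(2*(-38) + 514))*(-4/(19 - 1 + 2*3) + 2252) = 1801 + (-972 + 1/(-76 + 514))*(-4/(19 - 1 + 6) + 2252) = 1801 + (-972 + 1/438)*(-4/24 + 2252) = 1801 + (-972 + 1/438)*(-4*1/24 + 2252) = 1801 - 425735*(-1/6 + 2252)/438 = 1801 - 425735/438*13511/6 = 1801 - 5752105585/2628 = -5747372557/2628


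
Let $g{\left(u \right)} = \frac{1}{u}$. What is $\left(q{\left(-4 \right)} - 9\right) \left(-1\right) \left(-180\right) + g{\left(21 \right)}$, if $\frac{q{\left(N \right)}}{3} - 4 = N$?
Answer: $- \frac{34019}{21} \approx -1620.0$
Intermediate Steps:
$q{\left(N \right)} = 12 + 3 N$
$\left(q{\left(-4 \right)} - 9\right) \left(-1\right) \left(-180\right) + g{\left(21 \right)} = \left(\left(12 + 3 \left(-4\right)\right) - 9\right) \left(-1\right) \left(-180\right) + \frac{1}{21} = \left(\left(12 - 12\right) - 9\right) \left(-1\right) \left(-180\right) + \frac{1}{21} = \left(0 - 9\right) \left(-1\right) \left(-180\right) + \frac{1}{21} = \left(-9\right) \left(-1\right) \left(-180\right) + \frac{1}{21} = 9 \left(-180\right) + \frac{1}{21} = -1620 + \frac{1}{21} = - \frac{34019}{21}$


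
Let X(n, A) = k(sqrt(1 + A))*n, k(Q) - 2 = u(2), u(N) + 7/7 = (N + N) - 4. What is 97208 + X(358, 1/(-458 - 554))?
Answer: 97566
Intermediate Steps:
u(N) = -5 + 2*N (u(N) = -1 + ((N + N) - 4) = -1 + (2*N - 4) = -1 + (-4 + 2*N) = -5 + 2*N)
k(Q) = 1 (k(Q) = 2 + (-5 + 2*2) = 2 + (-5 + 4) = 2 - 1 = 1)
X(n, A) = n (X(n, A) = 1*n = n)
97208 + X(358, 1/(-458 - 554)) = 97208 + 358 = 97566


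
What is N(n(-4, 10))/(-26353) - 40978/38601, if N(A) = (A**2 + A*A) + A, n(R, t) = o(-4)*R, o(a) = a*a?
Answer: -1393642162/1017252153 ≈ -1.3700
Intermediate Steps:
o(a) = a**2
n(R, t) = 16*R (n(R, t) = (-4)**2*R = 16*R)
N(A) = A + 2*A**2 (N(A) = (A**2 + A**2) + A = 2*A**2 + A = A + 2*A**2)
N(n(-4, 10))/(-26353) - 40978/38601 = ((16*(-4))*(1 + 2*(16*(-4))))/(-26353) - 40978/38601 = -64*(1 + 2*(-64))*(-1/26353) - 40978*1/38601 = -64*(1 - 128)*(-1/26353) - 40978/38601 = -64*(-127)*(-1/26353) - 40978/38601 = 8128*(-1/26353) - 40978/38601 = -8128/26353 - 40978/38601 = -1393642162/1017252153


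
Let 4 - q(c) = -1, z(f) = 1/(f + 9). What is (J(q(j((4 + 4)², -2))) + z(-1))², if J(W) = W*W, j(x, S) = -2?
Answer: 40401/64 ≈ 631.27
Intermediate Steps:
z(f) = 1/(9 + f)
q(c) = 5 (q(c) = 4 - 1*(-1) = 4 + 1 = 5)
J(W) = W²
(J(q(j((4 + 4)², -2))) + z(-1))² = (5² + 1/(9 - 1))² = (25 + 1/8)² = (25 + ⅛)² = (201/8)² = 40401/64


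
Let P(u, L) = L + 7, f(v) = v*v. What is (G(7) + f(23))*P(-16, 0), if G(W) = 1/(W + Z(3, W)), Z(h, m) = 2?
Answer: 33334/9 ≈ 3703.8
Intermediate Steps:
f(v) = v²
G(W) = 1/(2 + W) (G(W) = 1/(W + 2) = 1/(2 + W))
P(u, L) = 7 + L
(G(7) + f(23))*P(-16, 0) = (1/(2 + 7) + 23²)*(7 + 0) = (1/9 + 529)*7 = (⅑ + 529)*7 = (4762/9)*7 = 33334/9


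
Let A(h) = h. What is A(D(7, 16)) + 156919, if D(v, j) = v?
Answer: 156926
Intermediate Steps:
A(D(7, 16)) + 156919 = 7 + 156919 = 156926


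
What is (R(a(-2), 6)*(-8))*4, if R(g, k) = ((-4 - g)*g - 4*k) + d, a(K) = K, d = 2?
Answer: 576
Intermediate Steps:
R(g, k) = 2 - 4*k + g*(-4 - g) (R(g, k) = ((-4 - g)*g - 4*k) + 2 = (g*(-4 - g) - 4*k) + 2 = (-4*k + g*(-4 - g)) + 2 = 2 - 4*k + g*(-4 - g))
(R(a(-2), 6)*(-8))*4 = ((2 - 1*(-2)² - 4*(-2) - 4*6)*(-8))*4 = ((2 - 1*4 + 8 - 24)*(-8))*4 = ((2 - 4 + 8 - 24)*(-8))*4 = -18*(-8)*4 = 144*4 = 576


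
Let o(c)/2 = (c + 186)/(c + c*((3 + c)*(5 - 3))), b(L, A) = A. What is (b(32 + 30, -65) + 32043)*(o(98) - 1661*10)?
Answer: -5283385525508/9947 ≈ -5.3115e+8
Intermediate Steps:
o(c) = 2*(186 + c)/(c + c*(6 + 2*c)) (o(c) = 2*((c + 186)/(c + c*((3 + c)*(5 - 3)))) = 2*((186 + c)/(c + c*((3 + c)*2))) = 2*((186 + c)/(c + c*(6 + 2*c))) = 2*(186 + c)/(c + c*(6 + 2*c)))
(b(32 + 30, -65) + 32043)*(o(98) - 1661*10) = (-65 + 32043)*(2*(186 + 98)/(98*(7 + 2*98)) - 1661*10) = 31978*(2*(1/98)*284/(7 + 196) - 16610) = 31978*(2*(1/98)*284/203 - 16610) = 31978*(2*(1/98)*(1/203)*284 - 16610) = 31978*(284/9947 - 16610) = 31978*(-165219386/9947) = -5283385525508/9947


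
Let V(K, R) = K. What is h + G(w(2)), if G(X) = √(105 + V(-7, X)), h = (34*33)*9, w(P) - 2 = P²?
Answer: 10098 + 7*√2 ≈ 10108.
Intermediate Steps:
w(P) = 2 + P²
h = 10098 (h = 1122*9 = 10098)
G(X) = 7*√2 (G(X) = √(105 - 7) = √98 = 7*√2)
h + G(w(2)) = 10098 + 7*√2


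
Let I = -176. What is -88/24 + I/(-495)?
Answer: -149/45 ≈ -3.3111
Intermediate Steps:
-88/24 + I/(-495) = -88/24 - 176/(-495) = -88*1/24 - 176*(-1/495) = -11/3 + 16/45 = -149/45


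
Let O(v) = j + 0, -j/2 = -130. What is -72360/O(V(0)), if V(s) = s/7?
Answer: -3618/13 ≈ -278.31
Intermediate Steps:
j = 260 (j = -2*(-130) = 260)
V(s) = s/7 (V(s) = s*(1/7) = s/7)
O(v) = 260 (O(v) = 260 + 0 = 260)
-72360/O(V(0)) = -72360/260 = -72360*1/260 = -3618/13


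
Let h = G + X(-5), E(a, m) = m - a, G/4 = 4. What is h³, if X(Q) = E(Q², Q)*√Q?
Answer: -211904 + 111960*I*√5 ≈ -2.119e+5 + 2.5035e+5*I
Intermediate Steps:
G = 16 (G = 4*4 = 16)
X(Q) = √Q*(Q - Q²) (X(Q) = (Q - Q²)*√Q = √Q*(Q - Q²))
h = 16 - 30*I*√5 (h = 16 + (-5)^(3/2)*(1 - 1*(-5)) = 16 + (-5*I*√5)*(1 + 5) = 16 - 5*I*√5*6 = 16 - 30*I*√5 ≈ 16.0 - 67.082*I)
h³ = (16 - 30*I*√5)³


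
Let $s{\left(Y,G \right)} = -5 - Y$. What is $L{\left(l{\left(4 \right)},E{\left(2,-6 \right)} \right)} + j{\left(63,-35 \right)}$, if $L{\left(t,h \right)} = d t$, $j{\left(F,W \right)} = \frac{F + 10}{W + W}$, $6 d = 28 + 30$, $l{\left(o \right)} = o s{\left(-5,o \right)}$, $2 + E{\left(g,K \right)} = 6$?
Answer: $- \frac{73}{70} \approx -1.0429$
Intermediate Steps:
$E{\left(g,K \right)} = 4$ ($E{\left(g,K \right)} = -2 + 6 = 4$)
$l{\left(o \right)} = 0$ ($l{\left(o \right)} = o \left(-5 - -5\right) = o \left(-5 + 5\right) = o 0 = 0$)
$d = \frac{29}{3}$ ($d = \frac{28 + 30}{6} = \frac{1}{6} \cdot 58 = \frac{29}{3} \approx 9.6667$)
$j{\left(F,W \right)} = \frac{10 + F}{2 W}$
$L{\left(t,h \right)} = \frac{29 t}{3}$
$L{\left(l{\left(4 \right)},E{\left(2,-6 \right)} \right)} + j{\left(63,-35 \right)} = \frac{29}{3} \cdot 0 + \frac{10 + 63}{2 \left(-35\right)} = 0 + \frac{1}{2} \left(- \frac{1}{35}\right) 73 = 0 - \frac{73}{70} = - \frac{73}{70}$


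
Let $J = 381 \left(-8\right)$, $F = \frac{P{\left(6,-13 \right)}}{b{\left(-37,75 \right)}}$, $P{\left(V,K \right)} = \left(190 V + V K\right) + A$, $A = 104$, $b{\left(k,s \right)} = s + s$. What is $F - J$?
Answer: $\frac{229183}{75} \approx 3055.8$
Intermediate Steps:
$b{\left(k,s \right)} = 2 s$
$P{\left(V,K \right)} = 104 + 190 V + K V$ ($P{\left(V,K \right)} = \left(190 V + V K\right) + 104 = \left(190 V + K V\right) + 104 = 104 + 190 V + K V$)
$F = \frac{583}{75}$ ($F = \frac{104 + 190 \cdot 6 - 78}{2 \cdot 75} = \frac{104 + 1140 - 78}{150} = 1166 \cdot \frac{1}{150} = \frac{583}{75} \approx 7.7733$)
$J = -3048$
$F - J = \frac{583}{75} - -3048 = \frac{583}{75} + 3048 = \frac{229183}{75}$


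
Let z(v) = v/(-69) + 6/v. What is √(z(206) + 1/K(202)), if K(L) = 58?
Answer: I*√499400347386/412206 ≈ 1.7144*I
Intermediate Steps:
z(v) = 6/v - v/69 (z(v) = v*(-1/69) + 6/v = -v/69 + 6/v = 6/v - v/69)
√(z(206) + 1/K(202)) = √((6/206 - 1/69*206) + 1/58) = √((6*(1/206) - 206/69) + 1/58) = √((3/103 - 206/69) + 1/58) = √(-21011/7107 + 1/58) = √(-1211531/412206) = I*√499400347386/412206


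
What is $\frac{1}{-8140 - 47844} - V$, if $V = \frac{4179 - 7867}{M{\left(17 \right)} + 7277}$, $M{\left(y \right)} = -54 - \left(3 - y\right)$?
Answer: $\frac{206461755}{405156208} \approx 0.50959$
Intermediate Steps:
$M{\left(y \right)} = -57 + y$ ($M{\left(y \right)} = -54 + \left(-3 + y\right) = -57 + y$)
$V = - \frac{3688}{7237}$ ($V = \frac{4179 - 7867}{\left(-57 + 17\right) + 7277} = - \frac{3688}{-40 + 7277} = - \frac{3688}{7237} \approx -0.5096$)
$\frac{1}{-8140 - 47844} - V = \frac{1}{-8140 - 47844} - - \frac{3688}{7237} = \frac{1}{-55984} + \frac{3688}{7237} = - \frac{1}{55984} + \frac{3688}{7237} = \frac{206461755}{405156208}$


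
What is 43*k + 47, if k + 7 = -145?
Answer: -6489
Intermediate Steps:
k = -152 (k = -7 - 145 = -152)
43*k + 47 = 43*(-152) + 47 = -6536 + 47 = -6489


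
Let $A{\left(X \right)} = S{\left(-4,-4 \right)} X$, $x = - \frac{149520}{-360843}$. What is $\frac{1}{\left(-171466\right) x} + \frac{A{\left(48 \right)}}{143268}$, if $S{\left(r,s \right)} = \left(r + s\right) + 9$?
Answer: $\frac{4678203843}{14575583926880} \approx 0.00032096$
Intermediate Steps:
$S{\left(r,s \right)} = 9 + r + s$
$x = \frac{7120}{17183}$ ($x = \left(-149520\right) \left(- \frac{1}{360843}\right) = \frac{7120}{17183} \approx 0.41436$)
$A{\left(X \right)} = X$ ($A{\left(X \right)} = \left(9 - 4 - 4\right) X = 1 X = X$)
$\frac{1}{\left(-171466\right) x} + \frac{A{\left(48 \right)}}{143268} = \frac{1}{\left(-171466\right) \frac{7120}{17183}} + \frac{48}{143268} = \left(- \frac{1}{171466}\right) \frac{17183}{7120} + 48 \cdot \frac{1}{143268} = - \frac{17183}{1220837920} + \frac{4}{11939} = \frac{4678203843}{14575583926880}$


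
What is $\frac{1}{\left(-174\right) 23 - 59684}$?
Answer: $- \frac{1}{63686} \approx -1.5702 \cdot 10^{-5}$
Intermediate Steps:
$\frac{1}{\left(-174\right) 23 - 59684} = \frac{1}{-4002 - 59684} = \frac{1}{-63686} = - \frac{1}{63686}$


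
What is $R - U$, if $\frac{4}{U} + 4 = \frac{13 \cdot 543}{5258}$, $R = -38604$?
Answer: $- \frac{539392660}{13973} \approx -38603.0$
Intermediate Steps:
$U = - \frac{21032}{13973}$ ($U = \frac{4}{-4 + \frac{13 \cdot 543}{5258}} = \frac{4}{-4 + 7059 \cdot \frac{1}{5258}} = \frac{4}{-4 + \frac{7059}{5258}} = \frac{4}{- \frac{13973}{5258}} = 4 \left(- \frac{5258}{13973}\right) = - \frac{21032}{13973} \approx -1.5052$)
$R - U = -38604 - - \frac{21032}{13973} = -38604 + \frac{21032}{13973} = - \frac{539392660}{13973}$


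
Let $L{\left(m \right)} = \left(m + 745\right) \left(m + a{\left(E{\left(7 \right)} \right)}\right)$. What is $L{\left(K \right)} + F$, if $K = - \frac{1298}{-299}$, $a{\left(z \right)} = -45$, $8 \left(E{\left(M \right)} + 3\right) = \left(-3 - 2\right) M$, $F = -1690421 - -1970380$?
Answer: $\frac{22304802238}{89401} \approx 2.4949 \cdot 10^{5}$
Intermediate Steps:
$F = 279959$ ($F = -1690421 + 1970380 = 279959$)
$E{\left(M \right)} = -3 - \frac{5 M}{8}$ ($E{\left(M \right)} = -3 + \frac{\left(-3 - 2\right) M}{8} = -3 + \frac{\left(-5\right) M}{8} = -3 - \frac{5 M}{8}$)
$K = \frac{1298}{299}$ ($K = \left(-1298\right) \left(- \frac{1}{299}\right) = \frac{1298}{299} \approx 4.3411$)
$L{\left(m \right)} = \left(-45 + m\right) \left(745 + m\right)$ ($L{\left(m \right)} = \left(m + 745\right) \left(m - 45\right) = \left(745 + m\right) \left(-45 + m\right) = \left(-45 + m\right) \left(745 + m\right)$)
$L{\left(K \right)} + F = \left(-33525 + \left(\frac{1298}{299}\right)^{2} + 700 \cdot \frac{1298}{299}\right) + 279959 = \left(-33525 + \frac{1684804}{89401} + \frac{908600}{299}\right) + 279959 = - \frac{2723812321}{89401} + 279959 = \frac{22304802238}{89401}$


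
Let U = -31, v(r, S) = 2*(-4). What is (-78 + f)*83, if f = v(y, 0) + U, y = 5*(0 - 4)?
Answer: -9711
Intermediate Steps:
y = -20 (y = 5*(-4) = -20)
v(r, S) = -8
f = -39 (f = -8 - 31 = -39)
(-78 + f)*83 = (-78 - 39)*83 = -117*83 = -9711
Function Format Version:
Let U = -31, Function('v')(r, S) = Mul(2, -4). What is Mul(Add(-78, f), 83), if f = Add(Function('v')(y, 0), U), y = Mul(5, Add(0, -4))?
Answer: -9711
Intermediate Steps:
y = -20 (y = Mul(5, -4) = -20)
Function('v')(r, S) = -8
f = -39 (f = Add(-8, -31) = -39)
Mul(Add(-78, f), 83) = Mul(Add(-78, -39), 83) = Mul(-117, 83) = -9711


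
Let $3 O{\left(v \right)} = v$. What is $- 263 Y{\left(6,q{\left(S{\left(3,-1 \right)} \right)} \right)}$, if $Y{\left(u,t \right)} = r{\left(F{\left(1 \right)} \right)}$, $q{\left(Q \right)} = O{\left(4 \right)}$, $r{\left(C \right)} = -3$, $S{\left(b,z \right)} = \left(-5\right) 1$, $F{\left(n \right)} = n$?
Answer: $789$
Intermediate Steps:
$O{\left(v \right)} = \frac{v}{3}$
$S{\left(b,z \right)} = -5$
$q{\left(Q \right)} = \frac{4}{3}$ ($q{\left(Q \right)} = \frac{1}{3} \cdot 4 = \frac{4}{3}$)
$Y{\left(u,t \right)} = -3$
$- 263 Y{\left(6,q{\left(S{\left(3,-1 \right)} \right)} \right)} = \left(-263\right) \left(-3\right) = 789$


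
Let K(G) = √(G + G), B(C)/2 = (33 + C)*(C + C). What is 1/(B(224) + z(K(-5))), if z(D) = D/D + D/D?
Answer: 1/230274 ≈ 4.3427e-6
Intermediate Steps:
B(C) = 4*C*(33 + C) (B(C) = 2*((33 + C)*(C + C)) = 2*((33 + C)*(2*C)) = 2*(2*C*(33 + C)) = 4*C*(33 + C))
K(G) = √2*√G (K(G) = √(2*G) = √2*√G)
z(D) = 2 (z(D) = 1 + 1 = 2)
1/(B(224) + z(K(-5))) = 1/(4*224*(33 + 224) + 2) = 1/(4*224*257 + 2) = 1/(230272 + 2) = 1/230274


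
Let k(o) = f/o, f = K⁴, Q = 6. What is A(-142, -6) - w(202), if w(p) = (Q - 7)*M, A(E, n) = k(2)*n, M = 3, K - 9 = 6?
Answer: -151872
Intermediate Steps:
K = 15 (K = 9 + 6 = 15)
f = 50625 (f = 15⁴ = 50625)
k(o) = 50625/o
A(E, n) = 50625*n/2 (A(E, n) = (50625/2)*n = (50625*(½))*n = 50625*n/2)
w(p) = -3 (w(p) = (6 - 7)*3 = -1*3 = -3)
A(-142, -6) - w(202) = (50625/2)*(-6) - 1*(-3) = -151875 + 3 = -151872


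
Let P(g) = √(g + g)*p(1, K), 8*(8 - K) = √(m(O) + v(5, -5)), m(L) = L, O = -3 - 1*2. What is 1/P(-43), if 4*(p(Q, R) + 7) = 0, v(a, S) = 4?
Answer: I*√86/602 ≈ 0.015405*I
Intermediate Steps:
O = -5 (O = -3 - 2 = -5)
K = 8 - I/8 (K = 8 - √(-5 + 4)/8 = 8 - I/8 ≈ 8.0 - 0.125*I)
p(Q, R) = -7 (p(Q, R) = -7 + (¼)*0 = -7 + 0 = -7)
P(g) = -7*√2*√g (P(g) = √(g + g)*(-7) = √(2*g)*(-7) = (√2*√g)*(-7) = -7*√2*√g)
1/P(-43) = 1/(-7*√2*√(-43)) = 1/(-7*√2*I*√43) = 1/(-7*I*√86) = I*√86/602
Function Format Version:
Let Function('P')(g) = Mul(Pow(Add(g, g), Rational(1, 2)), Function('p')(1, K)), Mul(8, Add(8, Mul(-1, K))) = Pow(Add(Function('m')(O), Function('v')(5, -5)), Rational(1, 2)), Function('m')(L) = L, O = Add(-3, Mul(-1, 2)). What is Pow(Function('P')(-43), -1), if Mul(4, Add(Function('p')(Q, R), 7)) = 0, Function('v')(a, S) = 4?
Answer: Mul(Rational(1, 602), I, Pow(86, Rational(1, 2))) ≈ Mul(0.015405, I)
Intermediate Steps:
O = -5 (O = Add(-3, -2) = -5)
K = Add(8, Mul(Rational(-1, 8), I)) (K = Add(8, Mul(Rational(-1, 8), Pow(Add(-5, 4), Rational(1, 2)))) = Add(8, Mul(Rational(-1, 8), Pow(-1, Rational(1, 2)))) = Add(8, Mul(Rational(-1, 8), I)) ≈ Add(8.0000, Mul(-0.12500, I)))
Function('p')(Q, R) = -7 (Function('p')(Q, R) = Add(-7, Mul(Rational(1, 4), 0)) = Add(-7, 0) = -7)
Function('P')(g) = Mul(-7, Pow(2, Rational(1, 2)), Pow(g, Rational(1, 2))) (Function('P')(g) = Mul(Pow(Add(g, g), Rational(1, 2)), -7) = Mul(Pow(Mul(2, g), Rational(1, 2)), -7) = Mul(Mul(Pow(2, Rational(1, 2)), Pow(g, Rational(1, 2))), -7) = Mul(-7, Pow(2, Rational(1, 2)), Pow(g, Rational(1, 2))))
Pow(Function('P')(-43), -1) = Pow(Mul(-7, Pow(2, Rational(1, 2)), Pow(-43, Rational(1, 2))), -1) = Pow(Mul(-7, Pow(2, Rational(1, 2)), Mul(I, Pow(43, Rational(1, 2)))), -1) = Pow(Mul(-7, I, Pow(86, Rational(1, 2))), -1) = Mul(Rational(1, 602), I, Pow(86, Rational(1, 2)))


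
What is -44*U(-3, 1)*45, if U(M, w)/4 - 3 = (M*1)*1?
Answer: 0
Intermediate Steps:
U(M, w) = 12 + 4*M (U(M, w) = 12 + 4*((M*1)*1) = 12 + 4*(M*1) = 12 + 4*M)
-44*U(-3, 1)*45 = -44*(12 + 4*(-3))*45 = -44*(12 - 12)*45 = -44*0*45 = 0*45 = 0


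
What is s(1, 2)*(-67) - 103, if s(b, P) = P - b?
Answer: -170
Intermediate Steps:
s(1, 2)*(-67) - 103 = (2 - 1*1)*(-67) - 103 = (2 - 1)*(-67) - 103 = 1*(-67) - 103 = -67 - 103 = -170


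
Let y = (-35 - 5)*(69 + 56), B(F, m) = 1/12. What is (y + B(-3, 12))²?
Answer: 3599880001/144 ≈ 2.4999e+7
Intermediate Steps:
B(F, m) = 1/12
y = -5000 (y = -40*125 = -5000)
(y + B(-3, 12))² = (-5000 + 1/12)² = (-59999/12)² = 3599880001/144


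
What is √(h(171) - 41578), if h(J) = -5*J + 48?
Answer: 7*I*√865 ≈ 205.88*I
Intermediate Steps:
h(J) = 48 - 5*J
√(h(171) - 41578) = √((48 - 5*171) - 41578) = √((48 - 855) - 41578) = √(-807 - 41578) = √(-42385) = 7*I*√865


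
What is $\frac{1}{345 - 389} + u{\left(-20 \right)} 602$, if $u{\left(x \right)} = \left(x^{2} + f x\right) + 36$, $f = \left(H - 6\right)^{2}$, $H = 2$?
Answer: $\frac{3072607}{44} \approx 69832.0$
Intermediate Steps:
$f = 16$ ($f = \left(2 - 6\right)^{2} = \left(-4\right)^{2} = 16$)
$u{\left(x \right)} = 36 + x^{2} + 16 x$ ($u{\left(x \right)} = \left(x^{2} + 16 x\right) + 36 = 36 + x^{2} + 16 x$)
$\frac{1}{345 - 389} + u{\left(-20 \right)} 602 = \frac{1}{345 - 389} + \left(36 + \left(-20\right)^{2} + 16 \left(-20\right)\right) 602 = \frac{1}{-44} + \left(36 + 400 - 320\right) 602 = - \frac{1}{44} + 116 \cdot 602 = - \frac{1}{44} + 69832 = \frac{3072607}{44}$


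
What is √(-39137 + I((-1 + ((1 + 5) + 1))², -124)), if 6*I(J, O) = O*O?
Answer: I*√329169/3 ≈ 191.24*I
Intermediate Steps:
I(J, O) = O²/6 (I(J, O) = (O*O)/6 = O²/6)
√(-39137 + I((-1 + ((1 + 5) + 1))², -124)) = √(-39137 + (⅙)*(-124)²) = √(-39137 + (⅙)*15376) = √(-39137 + 7688/3) = √(-109723/3) = I*√329169/3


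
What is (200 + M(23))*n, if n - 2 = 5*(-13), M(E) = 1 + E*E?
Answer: -45990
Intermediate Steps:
M(E) = 1 + E²
n = -63 (n = 2 + 5*(-13) = 2 - 65 = -63)
(200 + M(23))*n = (200 + (1 + 23²))*(-63) = (200 + (1 + 529))*(-63) = (200 + 530)*(-63) = 730*(-63) = -45990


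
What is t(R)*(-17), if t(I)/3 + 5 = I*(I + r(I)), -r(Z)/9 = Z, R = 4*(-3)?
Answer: 59007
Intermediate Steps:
R = -12
r(Z) = -9*Z
t(I) = -15 - 24*I² (t(I) = -15 + 3*(I*(I - 9*I)) = -15 + 3*(I*(-8*I)) = -15 + 3*(-8*I²) = -15 - 24*I²)
t(R)*(-17) = (-15 - 24*(-12)²)*(-17) = (-15 - 24*144)*(-17) = (-15 - 3456)*(-17) = -3471*(-17) = 59007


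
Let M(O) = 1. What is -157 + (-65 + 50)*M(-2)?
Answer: -172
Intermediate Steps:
-157 + (-65 + 50)*M(-2) = -157 + (-65 + 50)*1 = -157 - 15*1 = -157 - 15 = -172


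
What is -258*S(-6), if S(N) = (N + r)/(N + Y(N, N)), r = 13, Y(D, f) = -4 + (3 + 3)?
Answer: 903/2 ≈ 451.50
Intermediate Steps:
Y(D, f) = 2 (Y(D, f) = -4 + 6 = 2)
S(N) = (13 + N)/(2 + N) (S(N) = (N + 13)/(N + 2) = (13 + N)/(2 + N))
-258*S(-6) = -258*(13 - 6)/(2 - 6) = -258*7/(-4) = -(-129)*7/2 = -258*(-7/4) = 903/2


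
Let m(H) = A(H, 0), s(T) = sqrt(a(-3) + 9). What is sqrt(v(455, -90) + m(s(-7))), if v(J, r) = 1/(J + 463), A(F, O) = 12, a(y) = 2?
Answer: sqrt(1123734)/306 ≈ 3.4643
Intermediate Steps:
v(J, r) = 1/(463 + J)
s(T) = sqrt(11) (s(T) = sqrt(2 + 9) = sqrt(11))
m(H) = 12
sqrt(v(455, -90) + m(s(-7))) = sqrt(1/(463 + 455) + 12) = sqrt(1/918 + 12) = sqrt(11017/918) = sqrt(1123734)/306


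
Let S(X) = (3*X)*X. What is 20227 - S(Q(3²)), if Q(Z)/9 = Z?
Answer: 544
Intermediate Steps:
Q(Z) = 9*Z
S(X) = 3*X²
20227 - S(Q(3²)) = 20227 - 3*(9*3²)² = 20227 - 3*(9*9)² = 20227 - 3*81² = 20227 - 3*6561 = 20227 - 1*19683 = 20227 - 19683 = 544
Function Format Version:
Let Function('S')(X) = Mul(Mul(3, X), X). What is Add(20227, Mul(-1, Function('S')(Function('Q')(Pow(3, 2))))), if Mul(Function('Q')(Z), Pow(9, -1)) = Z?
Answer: 544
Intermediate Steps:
Function('Q')(Z) = Mul(9, Z)
Function('S')(X) = Mul(3, Pow(X, 2))
Add(20227, Mul(-1, Function('S')(Function('Q')(Pow(3, 2))))) = Add(20227, Mul(-1, Mul(3, Pow(Mul(9, Pow(3, 2)), 2)))) = Add(20227, Mul(-1, Mul(3, Pow(Mul(9, 9), 2)))) = Add(20227, Mul(-1, Mul(3, Pow(81, 2)))) = Add(20227, Mul(-1, Mul(3, 6561))) = Add(20227, Mul(-1, 19683)) = Add(20227, -19683) = 544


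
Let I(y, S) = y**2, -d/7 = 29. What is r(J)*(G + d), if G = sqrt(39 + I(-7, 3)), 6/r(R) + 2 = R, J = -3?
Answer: 1218/5 - 12*sqrt(22)/5 ≈ 232.34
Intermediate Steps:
d = -203 (d = -7*29 = -203)
r(R) = 6/(-2 + R)
G = 2*sqrt(22) (G = sqrt(39 + (-7)**2) = sqrt(39 + 49) = sqrt(88) = 2*sqrt(22) ≈ 9.3808)
r(J)*(G + d) = (6/(-2 - 3))*(2*sqrt(22) - 203) = (6/(-5))*(-203 + 2*sqrt(22)) = (6*(-1/5))*(-203 + 2*sqrt(22)) = -6*(-203 + 2*sqrt(22))/5 = 1218/5 - 12*sqrt(22)/5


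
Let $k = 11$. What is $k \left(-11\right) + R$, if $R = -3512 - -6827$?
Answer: $3194$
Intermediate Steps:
$R = 3315$ ($R = -3512 + 6827 = 3315$)
$k \left(-11\right) + R = 11 \left(-11\right) + 3315 = -121 + 3315 = 3194$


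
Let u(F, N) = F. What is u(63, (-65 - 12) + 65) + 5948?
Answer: 6011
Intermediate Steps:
u(63, (-65 - 12) + 65) + 5948 = 63 + 5948 = 6011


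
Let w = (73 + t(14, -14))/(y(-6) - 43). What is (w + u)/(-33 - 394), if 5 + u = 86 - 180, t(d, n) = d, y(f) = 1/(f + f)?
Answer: 7461/31537 ≈ 0.23658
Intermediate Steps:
y(f) = 1/(2*f)
u = -99 (u = -5 + (86 - 180) = -5 - 94 = -99)
w = -1044/517 (w = (73 + 14)/((½)/(-6) - 43) = 87/((½)*(-⅙) - 43) = 87/(-1/12 - 43) = 87/(-517/12) = 87*(-12/517) = -1044/517 ≈ -2.0193)
(w + u)/(-33 - 394) = (-1044/517 - 99)/(-33 - 394) = -52227/517/(-427) = -52227/517*(-1/427) = 7461/31537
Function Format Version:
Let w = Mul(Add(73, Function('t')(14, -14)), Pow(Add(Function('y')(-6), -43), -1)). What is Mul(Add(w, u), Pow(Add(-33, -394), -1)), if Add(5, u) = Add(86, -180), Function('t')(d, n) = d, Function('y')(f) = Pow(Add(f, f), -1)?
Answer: Rational(7461, 31537) ≈ 0.23658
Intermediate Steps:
Function('y')(f) = Mul(Rational(1, 2), Pow(f, -1)) (Function('y')(f) = Pow(Mul(2, f), -1) = Mul(Rational(1, 2), Pow(f, -1)))
u = -99 (u = Add(-5, Add(86, -180)) = Add(-5, -94) = -99)
w = Rational(-1044, 517) (w = Mul(Add(73, 14), Pow(Add(Mul(Rational(1, 2), Pow(-6, -1)), -43), -1)) = Mul(87, Pow(Add(Mul(Rational(1, 2), Rational(-1, 6)), -43), -1)) = Mul(87, Pow(Add(Rational(-1, 12), -43), -1)) = Mul(87, Pow(Rational(-517, 12), -1)) = Mul(87, Rational(-12, 517)) = Rational(-1044, 517) ≈ -2.0193)
Mul(Add(w, u), Pow(Add(-33, -394), -1)) = Mul(Add(Rational(-1044, 517), -99), Pow(Add(-33, -394), -1)) = Mul(Rational(-52227, 517), Pow(-427, -1)) = Mul(Rational(-52227, 517), Rational(-1, 427)) = Rational(7461, 31537)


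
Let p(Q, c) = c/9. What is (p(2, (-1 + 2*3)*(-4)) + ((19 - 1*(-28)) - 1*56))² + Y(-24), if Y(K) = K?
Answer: 8257/81 ≈ 101.94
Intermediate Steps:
p(Q, c) = c/9 (p(Q, c) = c*(⅑) = c/9)
(p(2, (-1 + 2*3)*(-4)) + ((19 - 1*(-28)) - 1*56))² + Y(-24) = (((-1 + 2*3)*(-4))/9 + ((19 - 1*(-28)) - 1*56))² - 24 = (((-1 + 6)*(-4))/9 + ((19 + 28) - 56))² - 24 = ((5*(-4))/9 + (47 - 56))² - 24 = ((⅑)*(-20) - 9)² - 24 = (-20/9 - 9)² - 24 = (-101/9)² - 24 = 10201/81 - 24 = 8257/81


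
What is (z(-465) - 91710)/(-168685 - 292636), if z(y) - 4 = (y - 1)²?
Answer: -125450/461321 ≈ -0.27194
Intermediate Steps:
z(y) = 4 + (-1 + y)² (z(y) = 4 + (y - 1)² = 4 + (-1 + y)²)
(z(-465) - 91710)/(-168685 - 292636) = ((4 + (-1 - 465)²) - 91710)/(-168685 - 292636) = ((4 + (-466)²) - 91710)/(-461321) = ((4 + 217156) - 91710)*(-1/461321) = (217160 - 91710)*(-1/461321) = 125450*(-1/461321) = -125450/461321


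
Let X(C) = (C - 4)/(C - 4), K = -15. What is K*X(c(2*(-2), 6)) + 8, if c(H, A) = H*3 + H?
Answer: -7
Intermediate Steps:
c(H, A) = 4*H (c(H, A) = 3*H + H = 4*H)
X(C) = 1 (X(C) = (-4 + C)/(-4 + C) = 1)
K*X(c(2*(-2), 6)) + 8 = -15*1 + 8 = -15 + 8 = -7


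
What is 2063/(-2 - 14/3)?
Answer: -6189/20 ≈ -309.45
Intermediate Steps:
2063/(-2 - 14/3) = 2063/(-20/3) = -3/20*2063 = -6189/20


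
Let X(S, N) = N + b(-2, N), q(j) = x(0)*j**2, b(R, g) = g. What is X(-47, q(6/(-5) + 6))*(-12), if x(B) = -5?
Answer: 13824/5 ≈ 2764.8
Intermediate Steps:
q(j) = -5*j**2
X(S, N) = 2*N (X(S, N) = N + N = 2*N)
X(-47, q(6/(-5) + 6))*(-12) = (2*(-5*(6/(-5) + 6)**2))*(-12) = (2*(-5*(6*(-1/5) + 6)**2))*(-12) = (2*(-5*(-6/5 + 6)**2))*(-12) = (2*(-5*(24/5)**2))*(-12) = (2*(-5*576/25))*(-12) = (2*(-576/5))*(-12) = -1152/5*(-12) = 13824/5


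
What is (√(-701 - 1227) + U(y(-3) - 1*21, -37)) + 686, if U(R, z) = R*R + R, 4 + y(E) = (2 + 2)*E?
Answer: 2018 + 2*I*√482 ≈ 2018.0 + 43.909*I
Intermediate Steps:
y(E) = -4 + 4*E (y(E) = -4 + (2 + 2)*E = -4 + 4*E)
U(R, z) = R + R² (U(R, z) = R² + R = R + R²)
(√(-701 - 1227) + U(y(-3) - 1*21, -37)) + 686 = (√(-701 - 1227) + ((-4 + 4*(-3)) - 1*21)*(1 + ((-4 + 4*(-3)) - 1*21))) + 686 = (√(-1928) + ((-4 - 12) - 21)*(1 + ((-4 - 12) - 21))) + 686 = (2*I*√482 + (-16 - 21)*(1 + (-16 - 21))) + 686 = (2*I*√482 - 37*(1 - 37)) + 686 = (2*I*√482 - 37*(-36)) + 686 = (2*I*√482 + 1332) + 686 = (1332 + 2*I*√482) + 686 = 2018 + 2*I*√482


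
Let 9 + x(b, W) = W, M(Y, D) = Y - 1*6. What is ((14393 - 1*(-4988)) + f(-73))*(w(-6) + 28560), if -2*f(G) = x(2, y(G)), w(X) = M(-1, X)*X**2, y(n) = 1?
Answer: 548750580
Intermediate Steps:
M(Y, D) = -6 + Y (M(Y, D) = Y - 6 = -6 + Y)
w(X) = -7*X**2 (w(X) = (-6 - 1)*X**2 = -7*X**2)
x(b, W) = -9 + W
f(G) = 4 (f(G) = -(-9 + 1)/2 = -1/2*(-8) = 4)
((14393 - 1*(-4988)) + f(-73))*(w(-6) + 28560) = ((14393 - 1*(-4988)) + 4)*(-7*(-6)**2 + 28560) = ((14393 + 4988) + 4)*(-7*36 + 28560) = (19381 + 4)*(-252 + 28560) = 19385*28308 = 548750580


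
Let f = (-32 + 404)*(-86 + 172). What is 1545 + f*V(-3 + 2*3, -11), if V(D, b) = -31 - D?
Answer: -1086183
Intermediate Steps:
f = 31992 (f = 372*86 = 31992)
1545 + f*V(-3 + 2*3, -11) = 1545 + 31992*(-31 - (-3 + 2*3)) = 1545 + 31992*(-31 - (-3 + 6)) = 1545 + 31992*(-31 - 1*3) = 1545 + 31992*(-31 - 3) = 1545 + 31992*(-34) = 1545 - 1087728 = -1086183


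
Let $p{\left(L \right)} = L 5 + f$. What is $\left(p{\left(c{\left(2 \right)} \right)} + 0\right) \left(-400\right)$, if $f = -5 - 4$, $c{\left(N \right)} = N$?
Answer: $-400$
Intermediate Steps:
$f = -9$
$p{\left(L \right)} = -9 + 5 L$ ($p{\left(L \right)} = L 5 - 9 = 5 L - 9 = -9 + 5 L$)
$\left(p{\left(c{\left(2 \right)} \right)} + 0\right) \left(-400\right) = \left(\left(-9 + 5 \cdot 2\right) + 0\right) \left(-400\right) = \left(\left(-9 + 10\right) + 0\right) \left(-400\right) = \left(1 + 0\right) \left(-400\right) = 1 \left(-400\right) = -400$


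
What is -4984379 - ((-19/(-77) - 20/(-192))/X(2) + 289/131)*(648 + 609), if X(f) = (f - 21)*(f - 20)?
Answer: -275271236374201/55196064 ≈ -4.9872e+6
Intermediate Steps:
X(f) = (-21 + f)*(-20 + f)
-4984379 - ((-19/(-77) - 20/(-192))/X(2) + 289/131)*(648 + 609) = -4984379 - ((-19/(-77) - 20/(-192))/(420 + 2**2 - 41*2) + 289/131)*(648 + 609) = -4984379 - ((-19*(-1/77) - 20*(-1/192))/(420 + 4 - 82) + 289*(1/131))*1257 = -4984379 - ((19/77 + 5/48)/342 + 289/131)*1257 = -4984379 - ((1297/3696)*(1/342) + 289/131)*1257 = -4984379 - (1297/1264032 + 289/131)*1257 = -4984379 - 365475155*1257/165588192 = -4984379 - 1*153134089945/55196064 = -4984379 - 153134089945/55196064 = -275271236374201/55196064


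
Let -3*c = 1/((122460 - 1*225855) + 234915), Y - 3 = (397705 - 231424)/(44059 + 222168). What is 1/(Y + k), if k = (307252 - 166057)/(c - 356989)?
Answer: 2884540461563839/9314374828939434 ≈ 0.30969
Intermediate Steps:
Y = 964962/266227 (Y = 3 + (397705 - 231424)/(44059 + 222168) = 3 + 166281/266227 = 964962/266227 ≈ 3.6246)
c = -1/394560 (c = -1/(3*((122460 - 1*225855) + 234915)) = -1/(3*((122460 - 225855) + 234915)) = -1/(3*(-103395 + 234915)) = -⅓/131520 = -⅓*1/131520 = -1/394560 ≈ -2.5345e-6)
k = -55709899200/140853579841 (k = (307252 - 166057)/(-1/394560 - 356989) = 141195/(-140853579841/394560) = 141195*(-394560/140853579841) = -55709899200/140853579841 ≈ -0.39552)
1/(Y + k) = 1/(964962/266227 - 55709899200/140853579841) = 1/(9314374828939434/2884540461563839) = 2884540461563839/9314374828939434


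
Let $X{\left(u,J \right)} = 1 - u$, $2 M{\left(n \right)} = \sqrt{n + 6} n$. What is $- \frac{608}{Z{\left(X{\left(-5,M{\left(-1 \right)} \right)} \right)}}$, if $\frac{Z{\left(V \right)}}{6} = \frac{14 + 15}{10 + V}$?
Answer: $- \frac{4864}{87} \approx -55.908$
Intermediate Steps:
$M{\left(n \right)} = \frac{n \sqrt{6 + n}}{2}$ ($M{\left(n \right)} = \frac{\sqrt{n + 6} n}{2} = \frac{\sqrt{6 + n} n}{2} = \frac{n \sqrt{6 + n}}{2}$)
$Z{\left(V \right)} = \frac{174}{10 + V}$ ($Z{\left(V \right)} = 6 \frac{14 + 15}{10 + V} = 6 \frac{29}{10 + V} = \frac{174}{10 + V}$)
$- \frac{608}{Z{\left(X{\left(-5,M{\left(-1 \right)} \right)} \right)}} = - \frac{608}{174 \frac{1}{10 + \left(1 - -5\right)}} = - \frac{608}{174 \frac{1}{10 + \left(1 + 5\right)}} = - \frac{608}{174 \frac{1}{10 + 6}} = - \frac{608}{174 \cdot \frac{1}{16}} = - \frac{608}{\frac{87}{8}} = \left(-608\right) \frac{8}{87} = - \frac{4864}{87}$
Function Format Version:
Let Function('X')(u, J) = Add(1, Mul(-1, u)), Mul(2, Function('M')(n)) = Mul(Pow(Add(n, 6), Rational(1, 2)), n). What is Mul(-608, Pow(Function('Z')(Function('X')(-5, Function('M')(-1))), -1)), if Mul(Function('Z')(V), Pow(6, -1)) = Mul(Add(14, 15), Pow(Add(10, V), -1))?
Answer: Rational(-4864, 87) ≈ -55.908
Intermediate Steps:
Function('M')(n) = Mul(Rational(1, 2), n, Pow(Add(6, n), Rational(1, 2))) (Function('M')(n) = Mul(Rational(1, 2), Mul(Pow(Add(n, 6), Rational(1, 2)), n)) = Mul(Rational(1, 2), Mul(Pow(Add(6, n), Rational(1, 2)), n)) = Mul(Rational(1, 2), Mul(n, Pow(Add(6, n), Rational(1, 2)))) = Mul(Rational(1, 2), n, Pow(Add(6, n), Rational(1, 2))))
Function('Z')(V) = Mul(174, Pow(Add(10, V), -1)) (Function('Z')(V) = Mul(6, Mul(Add(14, 15), Pow(Add(10, V), -1))) = Mul(6, Mul(29, Pow(Add(10, V), -1))) = Mul(174, Pow(Add(10, V), -1)))
Mul(-608, Pow(Function('Z')(Function('X')(-5, Function('M')(-1))), -1)) = Mul(-608, Pow(Mul(174, Pow(Add(10, Add(1, Mul(-1, -5))), -1)), -1)) = Mul(-608, Pow(Mul(174, Pow(Add(10, Add(1, 5)), -1)), -1)) = Mul(-608, Pow(Mul(174, Pow(Add(10, 6), -1)), -1)) = Mul(-608, Pow(Mul(174, Pow(16, -1)), -1)) = Mul(-608, Pow(Mul(174, Rational(1, 16)), -1)) = Mul(-608, Pow(Rational(87, 8), -1)) = Mul(-608, Rational(8, 87)) = Rational(-4864, 87)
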